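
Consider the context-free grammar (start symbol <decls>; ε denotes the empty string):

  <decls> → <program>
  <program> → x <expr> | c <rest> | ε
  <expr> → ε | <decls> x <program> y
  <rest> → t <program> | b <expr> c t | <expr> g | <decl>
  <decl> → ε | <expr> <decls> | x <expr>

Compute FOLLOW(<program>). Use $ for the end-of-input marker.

In <decls> → <program>: <program> is at the end, add FOLLOW(<decls>) = { $, x, y }.
In <expr> → <decls> x <program> y: add FIRST(y) = { y }.
In <rest> → t <program>: <program> is at the end, add FOLLOW(<rest>) = { $, x, y }.
Union: FOLLOW(<program>) = { $, x, y }.

{ $, x, y }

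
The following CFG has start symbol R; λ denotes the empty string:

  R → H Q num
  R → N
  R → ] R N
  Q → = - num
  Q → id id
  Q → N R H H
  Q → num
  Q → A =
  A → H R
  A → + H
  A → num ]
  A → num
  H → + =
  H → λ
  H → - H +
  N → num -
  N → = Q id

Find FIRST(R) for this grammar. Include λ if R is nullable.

{ +, -, =, ], id, num }

From R → H Q num: H nullable, take FIRST(H) ∪ FIRST(Q) = { +, -, =, ], id, num }.
From R → N: add FIRST(N) = { =, num }.
R → ] R N contributes {]}.
Union: FIRST(R) = { +, -, =, ], id, num }.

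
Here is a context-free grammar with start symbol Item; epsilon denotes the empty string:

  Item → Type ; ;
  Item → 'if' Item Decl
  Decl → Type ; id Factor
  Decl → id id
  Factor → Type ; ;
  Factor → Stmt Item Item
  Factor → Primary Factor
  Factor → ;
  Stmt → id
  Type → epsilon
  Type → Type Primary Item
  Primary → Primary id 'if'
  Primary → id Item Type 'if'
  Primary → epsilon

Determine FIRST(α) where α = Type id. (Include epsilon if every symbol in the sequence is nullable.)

{ 'if', ;, id }

Add FIRST(Type)\{epsilon} = { 'if', ;, id }; Type is nullable, continue.
id is a terminal; add {id} and stop.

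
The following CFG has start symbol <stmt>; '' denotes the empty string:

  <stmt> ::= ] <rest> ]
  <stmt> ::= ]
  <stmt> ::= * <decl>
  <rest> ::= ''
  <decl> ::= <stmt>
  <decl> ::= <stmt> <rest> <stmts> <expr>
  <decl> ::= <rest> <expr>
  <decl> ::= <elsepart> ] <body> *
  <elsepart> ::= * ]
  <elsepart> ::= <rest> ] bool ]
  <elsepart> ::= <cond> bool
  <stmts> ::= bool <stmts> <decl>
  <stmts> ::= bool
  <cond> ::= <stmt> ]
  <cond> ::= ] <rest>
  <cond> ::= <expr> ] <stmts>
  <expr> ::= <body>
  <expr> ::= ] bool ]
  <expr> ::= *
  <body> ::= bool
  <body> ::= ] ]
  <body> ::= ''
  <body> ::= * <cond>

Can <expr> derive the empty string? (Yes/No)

<expr> ::= <body> and each of <body> is nullable, so <expr> ⇒* ''.

Yes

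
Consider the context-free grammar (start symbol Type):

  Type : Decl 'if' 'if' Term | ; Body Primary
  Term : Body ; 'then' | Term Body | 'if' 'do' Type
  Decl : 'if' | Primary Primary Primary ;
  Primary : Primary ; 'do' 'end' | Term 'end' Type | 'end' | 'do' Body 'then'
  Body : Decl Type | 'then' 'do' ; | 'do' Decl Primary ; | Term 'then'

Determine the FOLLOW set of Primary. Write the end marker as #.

{ #, 'do', 'end', 'if', 'then', ; }

In Type : ; Body Primary: Primary is at the end, add FOLLOW(Type) = { #, 'do', 'end', 'if', 'then', ; }.
In Decl : Primary Primary Primary ;: add FIRST(Primary Primary ;) = { 'do', 'end', 'if', 'then' }.
In Decl : Primary Primary Primary ;: add FIRST(Primary ;) = { 'do', 'end', 'if', 'then' }.
In Decl : Primary Primary Primary ;: add FIRST(;) = { ; }.
In Primary : Primary ; 'do' 'end': add FIRST(; 'do' 'end') = { ; }.
In Body : 'do' Decl Primary ;: add FIRST(;) = { ; }.
Union: FOLLOW(Primary) = { #, 'do', 'end', 'if', 'then', ; }.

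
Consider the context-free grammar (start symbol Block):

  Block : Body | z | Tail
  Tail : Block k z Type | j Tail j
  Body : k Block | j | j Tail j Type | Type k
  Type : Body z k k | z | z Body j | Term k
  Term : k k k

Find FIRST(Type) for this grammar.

{ j, k, z }

From Type : Body z k k: add FIRST(Body) = { j, k, z }.
Type : z contributes {z}.
Type : z Body j contributes {z}.
From Type : Term k: add FIRST(Term) = { k }.
Union: FIRST(Type) = { j, k, z }.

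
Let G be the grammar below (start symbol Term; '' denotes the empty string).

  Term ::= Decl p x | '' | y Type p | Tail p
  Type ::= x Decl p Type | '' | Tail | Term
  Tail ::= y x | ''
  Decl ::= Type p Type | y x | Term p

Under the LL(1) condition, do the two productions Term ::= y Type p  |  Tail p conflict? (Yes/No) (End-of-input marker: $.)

Yes

FIRST(y Type p) = { y } and FIRST(Tail p) = { p, y }.
Both contain y, so the two alternatives are not disjoint — LL(1) conflict.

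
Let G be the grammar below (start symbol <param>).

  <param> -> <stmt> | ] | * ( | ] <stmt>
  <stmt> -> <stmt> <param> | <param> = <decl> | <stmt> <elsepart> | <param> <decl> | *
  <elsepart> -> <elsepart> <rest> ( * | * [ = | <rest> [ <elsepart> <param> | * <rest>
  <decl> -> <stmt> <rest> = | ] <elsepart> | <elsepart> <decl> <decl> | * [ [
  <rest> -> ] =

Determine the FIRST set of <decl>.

{ *, ] }

From <decl> -> <stmt> <rest> =: add FIRST(<stmt>) = { *, ] }.
<decl> -> ] <elsepart> contributes {]}.
From <decl> -> <elsepart> <decl> <decl>: add FIRST(<elsepart>) = { *, ] }.
<decl> -> * [ [ contributes {*}.
Union: FIRST(<decl>) = { *, ] }.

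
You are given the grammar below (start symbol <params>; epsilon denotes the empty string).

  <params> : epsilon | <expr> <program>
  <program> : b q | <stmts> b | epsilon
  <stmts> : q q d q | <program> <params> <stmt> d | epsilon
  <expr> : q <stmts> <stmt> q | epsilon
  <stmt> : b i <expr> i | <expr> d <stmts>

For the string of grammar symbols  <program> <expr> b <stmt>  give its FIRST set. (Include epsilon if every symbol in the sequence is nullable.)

Add FIRST(<program>)\{epsilon} = { b, d, q }; <program> is nullable, continue.
Add FIRST(<expr>)\{epsilon} = { q }; <expr> is nullable, continue.
b is a terminal; add {b} and stop.

{ b, d, q }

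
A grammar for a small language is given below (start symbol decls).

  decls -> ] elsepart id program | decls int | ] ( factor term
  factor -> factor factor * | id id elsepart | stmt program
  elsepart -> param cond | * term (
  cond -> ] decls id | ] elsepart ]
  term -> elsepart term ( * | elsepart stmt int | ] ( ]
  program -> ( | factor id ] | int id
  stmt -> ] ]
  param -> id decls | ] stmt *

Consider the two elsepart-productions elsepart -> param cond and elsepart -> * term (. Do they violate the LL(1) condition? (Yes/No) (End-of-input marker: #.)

No

FIRST(param cond) = { ], id } and FIRST(* term () = { * }.
The FIRST sets are disjoint and neither alternative is nullable — no conflict.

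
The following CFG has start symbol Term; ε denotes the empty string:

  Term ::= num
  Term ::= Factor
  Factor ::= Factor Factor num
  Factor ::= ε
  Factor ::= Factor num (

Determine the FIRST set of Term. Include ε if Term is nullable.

Term ::= num contributes {num}.
From Term ::= Factor: add FIRST(Factor) = { num, ε } (including ε since Factor is nullable).
Union: FIRST(Term) = { num, ε }.

{ num, ε }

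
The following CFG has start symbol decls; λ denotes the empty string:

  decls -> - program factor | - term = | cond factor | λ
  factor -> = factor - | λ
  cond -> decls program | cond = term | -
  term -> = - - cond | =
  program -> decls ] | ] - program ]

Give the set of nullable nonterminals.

Directly nullable (have an λ-production): decls, factor.
No other nonterminal has a production whose RHS symbols are all nullable.

{ decls, factor }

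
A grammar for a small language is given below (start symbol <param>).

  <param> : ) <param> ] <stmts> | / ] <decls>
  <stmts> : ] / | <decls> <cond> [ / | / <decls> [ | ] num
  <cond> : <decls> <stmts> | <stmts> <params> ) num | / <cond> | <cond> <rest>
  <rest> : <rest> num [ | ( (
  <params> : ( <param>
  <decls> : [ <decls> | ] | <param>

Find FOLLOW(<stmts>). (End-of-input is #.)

In <param> : ) <param> ] <stmts>: <stmts> is at the end, add FOLLOW(<param>) = { #, ), /, [, ] }.
In <cond> : <decls> <stmts>: <stmts> is at the end, add FOLLOW(<cond>) = { (, [ }.
In <cond> : <stmts> <params> ) num: add FIRST(<params> ) num) = { ( }.
Union: FOLLOW(<stmts>) = { #, (, ), /, [, ] }.

{ #, (, ), /, [, ] }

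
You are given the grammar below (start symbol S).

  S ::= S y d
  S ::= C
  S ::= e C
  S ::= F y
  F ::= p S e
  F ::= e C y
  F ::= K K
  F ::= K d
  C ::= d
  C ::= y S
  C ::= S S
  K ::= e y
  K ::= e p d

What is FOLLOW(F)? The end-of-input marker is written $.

In S ::= F y: add FIRST(y) = { y }.
Union: FOLLOW(F) = { y }.

{ y }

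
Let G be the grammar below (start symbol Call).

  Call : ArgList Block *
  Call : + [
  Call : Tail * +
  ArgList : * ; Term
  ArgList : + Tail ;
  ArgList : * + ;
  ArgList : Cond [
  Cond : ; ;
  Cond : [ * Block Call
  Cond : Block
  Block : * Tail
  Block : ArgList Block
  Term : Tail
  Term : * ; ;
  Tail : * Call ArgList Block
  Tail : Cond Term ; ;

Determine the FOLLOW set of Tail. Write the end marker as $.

{ *, +, ;, [ }

In Call : Tail * +: add FIRST(* +) = { * }.
In ArgList : + Tail ;: add FIRST(;) = { ; }.
In Block : * Tail: Tail is at the end, add FOLLOW(Block) = { *, +, ;, [ }.
In Term : Tail: Tail is at the end, add FOLLOW(Term) = { *, +, ;, [ }.
Union: FOLLOW(Tail) = { *, +, ;, [ }.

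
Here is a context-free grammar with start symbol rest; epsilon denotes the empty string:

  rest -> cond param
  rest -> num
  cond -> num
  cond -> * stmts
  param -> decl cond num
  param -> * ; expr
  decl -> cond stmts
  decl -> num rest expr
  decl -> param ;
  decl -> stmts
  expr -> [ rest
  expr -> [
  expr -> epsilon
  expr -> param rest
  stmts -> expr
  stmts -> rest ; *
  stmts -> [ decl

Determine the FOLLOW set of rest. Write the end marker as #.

rest is the start symbol, so # ∈ FOLLOW(rest).
In decl -> num rest expr: add FIRST(expr)\{epsilon} = { *, [, num }.
  Since expr is nullable, also add FOLLOW(decl) = { *, [, num }.
In expr -> [ rest: rest is at the end, add FOLLOW(expr) = { #, *, ;, [, num }.
In expr -> param rest: rest is at the end, add FOLLOW(expr) = { #, *, ;, [, num }.
In stmts -> rest ; *: add FIRST(; *) = { ; }.
Union: FOLLOW(rest) = { #, *, ;, [, num }.

{ #, *, ;, [, num }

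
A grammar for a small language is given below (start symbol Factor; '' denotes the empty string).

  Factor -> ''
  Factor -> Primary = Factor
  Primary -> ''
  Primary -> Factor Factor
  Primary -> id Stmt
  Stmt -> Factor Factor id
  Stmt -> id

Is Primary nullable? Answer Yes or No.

Primary has an ''-production, so Primary ⇒ ''.

Yes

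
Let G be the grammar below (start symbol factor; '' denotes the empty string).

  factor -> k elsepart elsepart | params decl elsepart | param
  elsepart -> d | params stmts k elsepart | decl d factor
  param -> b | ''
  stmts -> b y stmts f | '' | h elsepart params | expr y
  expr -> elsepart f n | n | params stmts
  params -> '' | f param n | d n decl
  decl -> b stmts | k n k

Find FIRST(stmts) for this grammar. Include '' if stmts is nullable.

{ b, d, f, h, k, n, y, '' }

stmts -> b y stmts f contributes {b}.
stmts -> '' contributes ''.
stmts -> h elsepart params contributes {h}.
From stmts -> expr y: expr nullable, take FIRST(expr) ∪ {y} = { b, d, f, h, k, n, y }.
Union: FIRST(stmts) = { b, d, f, h, k, n, y, '' }.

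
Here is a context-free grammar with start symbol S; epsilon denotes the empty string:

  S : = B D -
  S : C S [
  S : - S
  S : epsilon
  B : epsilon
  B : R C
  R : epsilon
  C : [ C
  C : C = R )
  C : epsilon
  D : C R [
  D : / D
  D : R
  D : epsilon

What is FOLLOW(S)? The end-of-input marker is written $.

S is the start symbol, so $ ∈ FOLLOW(S).
In S : C S [: add FIRST([) = { [ }.
In S : - S: S is at the end, add FOLLOW(S) = { $, [ }.
Union: FOLLOW(S) = { $, [ }.

{ $, [ }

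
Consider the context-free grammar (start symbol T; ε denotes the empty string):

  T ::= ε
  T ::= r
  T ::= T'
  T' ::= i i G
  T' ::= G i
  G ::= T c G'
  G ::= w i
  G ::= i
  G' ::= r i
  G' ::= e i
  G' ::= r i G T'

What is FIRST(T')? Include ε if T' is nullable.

T' ::= i i G contributes {i}.
From T' ::= G i: add FIRST(G) = { c, i, r, w }.
Union: FIRST(T') = { c, i, r, w }.

{ c, i, r, w }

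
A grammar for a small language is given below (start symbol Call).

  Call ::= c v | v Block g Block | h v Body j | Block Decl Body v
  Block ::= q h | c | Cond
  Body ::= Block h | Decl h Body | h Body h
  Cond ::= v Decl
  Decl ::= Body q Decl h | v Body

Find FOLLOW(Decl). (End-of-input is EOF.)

In Call ::= Block Decl Body v: add FIRST(Body v) = { c, h, q, v }.
In Body ::= Decl h Body: add FIRST(h Body) = { h }.
In Cond ::= v Decl: Decl is at the end, add FOLLOW(Cond) = { EOF, c, g, h, q, v }.
In Decl ::= Body q Decl h: add FIRST(h) = { h }.
Union: FOLLOW(Decl) = { EOF, c, g, h, q, v }.

{ EOF, c, g, h, q, v }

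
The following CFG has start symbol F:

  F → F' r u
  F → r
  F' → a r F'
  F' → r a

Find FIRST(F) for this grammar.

{ a, r }

From F → F' r u: add FIRST(F') = { a, r }.
F → r contributes {r}.
Union: FIRST(F) = { a, r }.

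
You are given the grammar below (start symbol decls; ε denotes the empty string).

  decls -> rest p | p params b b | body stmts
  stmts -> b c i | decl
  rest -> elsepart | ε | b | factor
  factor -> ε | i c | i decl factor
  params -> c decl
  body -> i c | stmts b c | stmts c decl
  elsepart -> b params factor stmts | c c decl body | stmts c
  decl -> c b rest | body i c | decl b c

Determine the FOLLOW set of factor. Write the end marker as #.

{ #, b, c, i, p }

In rest -> factor: factor is at the end, add FOLLOW(rest) = { #, b, c, i, p }.
In factor -> i decl factor: factor is at the end, add FOLLOW(factor) = { #, b, c, i, p }.
In elsepart -> b params factor stmts: add FIRST(stmts) = { b, c, i }.
Union: FOLLOW(factor) = { #, b, c, i, p }.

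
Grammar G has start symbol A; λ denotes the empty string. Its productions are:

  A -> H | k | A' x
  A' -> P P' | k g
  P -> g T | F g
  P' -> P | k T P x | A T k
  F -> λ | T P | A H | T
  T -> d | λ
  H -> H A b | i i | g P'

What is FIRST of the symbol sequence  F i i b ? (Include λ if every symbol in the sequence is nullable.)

Add FIRST(F)\{λ} = { d, g, i, k }; F is nullable, continue.
i is a terminal; add {i} and stop.

{ d, g, i, k }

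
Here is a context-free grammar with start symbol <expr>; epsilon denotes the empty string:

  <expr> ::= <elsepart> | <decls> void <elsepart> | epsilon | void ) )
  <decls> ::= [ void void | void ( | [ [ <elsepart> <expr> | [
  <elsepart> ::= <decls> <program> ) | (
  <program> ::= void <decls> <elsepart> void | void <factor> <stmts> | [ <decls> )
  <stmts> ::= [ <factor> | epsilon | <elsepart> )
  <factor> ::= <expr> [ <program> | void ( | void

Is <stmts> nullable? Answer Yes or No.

Yes

<stmts> has an epsilon-production, so <stmts> ⇒ epsilon.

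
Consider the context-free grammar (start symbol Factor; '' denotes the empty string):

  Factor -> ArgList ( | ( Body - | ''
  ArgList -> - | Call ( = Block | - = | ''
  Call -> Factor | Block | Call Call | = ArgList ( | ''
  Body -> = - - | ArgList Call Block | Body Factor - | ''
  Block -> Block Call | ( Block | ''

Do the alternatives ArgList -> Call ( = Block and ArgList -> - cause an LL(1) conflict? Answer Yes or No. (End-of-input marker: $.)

Yes

FIRST(Call ( = Block) = { (, -, = } and FIRST(-) = { - }.
Both contain -, so the two alternatives are not disjoint — LL(1) conflict.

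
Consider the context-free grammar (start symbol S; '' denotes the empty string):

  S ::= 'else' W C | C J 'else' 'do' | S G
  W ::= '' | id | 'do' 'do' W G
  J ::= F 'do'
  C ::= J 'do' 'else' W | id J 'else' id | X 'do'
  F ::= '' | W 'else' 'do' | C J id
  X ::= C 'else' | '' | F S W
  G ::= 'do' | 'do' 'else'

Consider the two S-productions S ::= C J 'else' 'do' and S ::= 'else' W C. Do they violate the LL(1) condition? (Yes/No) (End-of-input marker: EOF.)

FIRST(C J 'else' 'do') = { 'do', 'else', id } and FIRST('else' W C) = { 'else' }.
Both contain 'else', so the two alternatives are not disjoint — LL(1) conflict.

Yes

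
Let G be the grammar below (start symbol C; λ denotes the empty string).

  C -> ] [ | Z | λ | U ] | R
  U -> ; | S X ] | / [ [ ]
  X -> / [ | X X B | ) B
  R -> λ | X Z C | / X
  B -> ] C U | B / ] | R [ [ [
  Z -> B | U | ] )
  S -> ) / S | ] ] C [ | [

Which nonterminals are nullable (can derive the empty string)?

Directly nullable (have an λ-production): C, R.
No other nonterminal has a production whose RHS symbols are all nullable.

{ C, R }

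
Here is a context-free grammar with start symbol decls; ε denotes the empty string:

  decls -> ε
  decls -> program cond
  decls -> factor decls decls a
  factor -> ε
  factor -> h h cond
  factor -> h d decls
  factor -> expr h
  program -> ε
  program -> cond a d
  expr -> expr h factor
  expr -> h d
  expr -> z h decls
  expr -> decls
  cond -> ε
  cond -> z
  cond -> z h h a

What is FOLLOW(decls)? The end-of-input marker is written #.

decls is the start symbol, so # ∈ FOLLOW(decls).
In decls -> factor decls decls a: add FIRST(decls a) = { a, h, z }.
In decls -> factor decls decls a: add FIRST(a) = { a }.
In factor -> h d decls: decls is at the end, add FOLLOW(factor) = { a, h, z }.
In expr -> z h decls: decls is at the end, add FOLLOW(expr) = { h }.
In expr -> decls: decls is at the end, add FOLLOW(expr) = { h }.
Union: FOLLOW(decls) = { #, a, h, z }.

{ #, a, h, z }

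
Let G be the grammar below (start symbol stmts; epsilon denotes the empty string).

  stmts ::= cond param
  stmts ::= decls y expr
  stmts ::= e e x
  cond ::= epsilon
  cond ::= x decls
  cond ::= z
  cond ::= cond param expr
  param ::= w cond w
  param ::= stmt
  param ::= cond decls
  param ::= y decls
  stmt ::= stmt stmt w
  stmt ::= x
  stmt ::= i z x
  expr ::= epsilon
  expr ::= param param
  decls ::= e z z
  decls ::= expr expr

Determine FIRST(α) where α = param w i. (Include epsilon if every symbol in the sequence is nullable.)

Add FIRST(param)\{epsilon} = { e, i, w, x, y, z }; param is nullable, continue.
w is a terminal; add {w} and stop.

{ e, i, w, x, y, z }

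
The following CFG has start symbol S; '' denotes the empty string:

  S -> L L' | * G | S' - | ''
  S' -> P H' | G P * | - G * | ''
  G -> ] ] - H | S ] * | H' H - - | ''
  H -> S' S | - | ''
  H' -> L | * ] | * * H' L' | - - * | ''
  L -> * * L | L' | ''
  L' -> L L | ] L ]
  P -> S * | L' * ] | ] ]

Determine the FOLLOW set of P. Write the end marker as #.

{ #, *, -, ] }

In S' -> P H': add FIRST(H')\{''} = { *, -, ] }.
  Since H' is nullable, also add FOLLOW(S') = { #, *, -, ] }.
In S' -> G P *: add FIRST(*) = { * }.
Union: FOLLOW(P) = { #, *, -, ] }.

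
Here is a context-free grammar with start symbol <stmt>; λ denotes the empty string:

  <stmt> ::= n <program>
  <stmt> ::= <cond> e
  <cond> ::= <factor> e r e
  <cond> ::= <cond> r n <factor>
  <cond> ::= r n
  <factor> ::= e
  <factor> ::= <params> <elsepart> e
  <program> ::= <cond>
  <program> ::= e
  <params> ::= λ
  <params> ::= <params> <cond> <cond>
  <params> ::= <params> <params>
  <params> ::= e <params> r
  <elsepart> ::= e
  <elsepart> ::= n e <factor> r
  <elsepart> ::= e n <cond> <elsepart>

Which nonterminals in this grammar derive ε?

{ <params> }

Directly nullable (have an λ-production): <params>.
No other nonterminal has a production whose RHS symbols are all nullable.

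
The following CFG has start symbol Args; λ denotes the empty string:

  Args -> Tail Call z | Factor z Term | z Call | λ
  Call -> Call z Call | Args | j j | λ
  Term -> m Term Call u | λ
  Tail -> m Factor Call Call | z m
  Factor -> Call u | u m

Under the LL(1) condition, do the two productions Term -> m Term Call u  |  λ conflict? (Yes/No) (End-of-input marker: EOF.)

Yes

FIRST(m Term Call u) = { m } and FIRST(λ) = { λ }.
The second alternative is nullable and FOLLOW(Term) = { EOF, j, m, u, z } shares m with FIRST of the first — conflict.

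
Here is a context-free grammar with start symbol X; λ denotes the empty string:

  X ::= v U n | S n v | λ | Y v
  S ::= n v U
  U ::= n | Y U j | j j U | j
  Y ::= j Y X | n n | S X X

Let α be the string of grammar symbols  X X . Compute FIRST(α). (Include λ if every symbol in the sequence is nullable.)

{ j, n, v, λ }

Add FIRST(X)\{λ} = { j, n, v }; X is nullable, continue.
Add FIRST(X)\{λ} = { j, n, v }; X is nullable, continue.
Every symbol is nullable, so include λ.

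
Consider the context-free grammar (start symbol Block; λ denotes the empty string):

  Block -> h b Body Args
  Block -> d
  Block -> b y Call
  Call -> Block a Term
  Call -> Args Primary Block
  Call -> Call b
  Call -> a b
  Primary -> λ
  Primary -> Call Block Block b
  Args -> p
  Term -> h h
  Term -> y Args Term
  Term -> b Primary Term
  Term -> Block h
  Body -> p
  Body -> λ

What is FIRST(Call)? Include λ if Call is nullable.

{ a, b, d, h, p }

From Call -> Block a Term: add FIRST(Block) = { b, d, h }.
From Call -> Args Primary Block: add FIRST(Args) = { p }.
From Call -> Call b: add FIRST(Call) = { a, b, d, h, p }.
Call -> a b contributes {a}.
Union: FIRST(Call) = { a, b, d, h, p }.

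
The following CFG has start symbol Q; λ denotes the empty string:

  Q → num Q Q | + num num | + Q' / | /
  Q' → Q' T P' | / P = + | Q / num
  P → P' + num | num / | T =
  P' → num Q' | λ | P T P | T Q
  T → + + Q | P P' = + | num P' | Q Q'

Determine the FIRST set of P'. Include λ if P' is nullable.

P' → num Q' contributes {num}.
P' → λ contributes λ.
From P' → P T P: add FIRST(P) = { +, /, num }.
From P' → T Q: add FIRST(T) = { +, /, num }.
Union: FIRST(P') = { +, /, num, λ }.

{ +, /, num, λ }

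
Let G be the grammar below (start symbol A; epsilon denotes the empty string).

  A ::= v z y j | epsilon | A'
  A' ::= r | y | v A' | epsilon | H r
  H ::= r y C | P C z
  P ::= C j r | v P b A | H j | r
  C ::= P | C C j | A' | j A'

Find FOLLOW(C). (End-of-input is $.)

In H ::= r y C: C is at the end, add FOLLOW(H) = { j, r }.
In H ::= P C z: add FIRST(z) = { z }.
In P ::= C j r: add FIRST(j r) = { j }.
In C ::= C C j: add FIRST(C j) = { j, r, v, y }.
In C ::= C C j: add FIRST(j) = { j }.
Union: FOLLOW(C) = { j, r, v, y, z }.

{ j, r, v, y, z }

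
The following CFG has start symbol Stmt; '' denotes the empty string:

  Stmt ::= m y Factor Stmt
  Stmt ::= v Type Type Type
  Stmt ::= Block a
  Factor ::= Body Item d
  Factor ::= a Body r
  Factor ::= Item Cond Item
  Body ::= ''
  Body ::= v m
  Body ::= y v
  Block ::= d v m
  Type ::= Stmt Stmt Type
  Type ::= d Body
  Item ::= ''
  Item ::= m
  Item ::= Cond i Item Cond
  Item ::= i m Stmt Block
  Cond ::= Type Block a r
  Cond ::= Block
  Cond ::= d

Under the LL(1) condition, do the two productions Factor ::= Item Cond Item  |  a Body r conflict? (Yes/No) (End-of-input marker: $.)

FIRST(Item Cond Item) = { d, i, m, v } and FIRST(a Body r) = { a }.
The FIRST sets are disjoint and neither alternative is nullable — no conflict.

No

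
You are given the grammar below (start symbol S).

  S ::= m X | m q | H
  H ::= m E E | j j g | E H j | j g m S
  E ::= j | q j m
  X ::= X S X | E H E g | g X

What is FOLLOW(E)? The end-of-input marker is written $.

{ $, g, j, m, q }

In H ::= m E E: add FIRST(E) = { j, q }.
In H ::= m E E: E is at the end, add FOLLOW(H) = { $, g, j, q }.
In H ::= E H j: add FIRST(H j) = { j, m, q }.
In X ::= E H E g: add FIRST(H E g) = { j, m, q }.
In X ::= E H E g: add FIRST(g) = { g }.
Union: FOLLOW(E) = { $, g, j, m, q }.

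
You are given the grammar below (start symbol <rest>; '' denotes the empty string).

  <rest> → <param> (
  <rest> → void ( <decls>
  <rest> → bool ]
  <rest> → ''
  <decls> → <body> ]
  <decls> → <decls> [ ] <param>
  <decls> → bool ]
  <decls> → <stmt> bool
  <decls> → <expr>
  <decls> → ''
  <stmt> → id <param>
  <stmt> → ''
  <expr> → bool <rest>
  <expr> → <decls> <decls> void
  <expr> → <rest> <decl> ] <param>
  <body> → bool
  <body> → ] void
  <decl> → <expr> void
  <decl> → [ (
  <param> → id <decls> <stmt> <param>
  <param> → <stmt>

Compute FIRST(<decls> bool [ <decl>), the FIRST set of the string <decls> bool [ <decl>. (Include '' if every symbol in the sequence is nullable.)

Add FIRST(<decls>)\{''} = { (, [, ], bool, id, void }; <decls> is nullable, continue.
bool is a terminal; add {bool} and stop.

{ (, [, ], bool, id, void }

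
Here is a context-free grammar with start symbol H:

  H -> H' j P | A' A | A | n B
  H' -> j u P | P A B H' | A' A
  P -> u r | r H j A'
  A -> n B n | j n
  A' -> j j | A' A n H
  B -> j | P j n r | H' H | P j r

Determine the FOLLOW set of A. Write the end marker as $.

{ $, j, n, r, u }

In H -> A' A: A is at the end, add FOLLOW(H) = { $, j, n, r, u }.
In H -> A: A is at the end, add FOLLOW(H) = { $, j, n, r, u }.
In H' -> P A B H': add FIRST(B H') = { j, r, u }.
In H' -> A' A: A is at the end, add FOLLOW(H') = { j, n, r, u }.
In A' -> A' A n H: add FIRST(n H) = { n }.
Union: FOLLOW(A) = { $, j, n, r, u }.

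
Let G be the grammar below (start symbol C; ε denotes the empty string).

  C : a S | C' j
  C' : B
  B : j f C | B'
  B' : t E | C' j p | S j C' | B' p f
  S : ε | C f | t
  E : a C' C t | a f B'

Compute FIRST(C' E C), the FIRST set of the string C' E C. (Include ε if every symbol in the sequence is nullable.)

{ a, j, t }

Add FIRST(C') = { a, j, t }; C' is not nullable, stop.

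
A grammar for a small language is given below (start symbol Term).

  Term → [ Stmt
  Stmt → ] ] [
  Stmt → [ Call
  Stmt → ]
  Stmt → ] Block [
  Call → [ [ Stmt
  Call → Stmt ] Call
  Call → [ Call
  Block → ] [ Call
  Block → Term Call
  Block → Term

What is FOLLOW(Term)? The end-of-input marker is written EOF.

{ EOF, [, ] }

Term is the start symbol, so EOF ∈ FOLLOW(Term).
In Block → Term Call: add FIRST(Call) = { [, ] }.
In Block → Term: Term is at the end, add FOLLOW(Block) = { [ }.
Union: FOLLOW(Term) = { EOF, [, ] }.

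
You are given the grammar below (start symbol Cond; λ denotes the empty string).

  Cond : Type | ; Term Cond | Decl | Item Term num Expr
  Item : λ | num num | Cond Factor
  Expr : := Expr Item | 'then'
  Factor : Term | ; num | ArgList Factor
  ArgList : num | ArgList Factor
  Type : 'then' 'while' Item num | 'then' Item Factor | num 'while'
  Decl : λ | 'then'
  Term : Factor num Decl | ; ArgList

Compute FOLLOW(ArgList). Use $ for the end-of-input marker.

{ $, 'then', ;, num }

In Factor : ArgList Factor: add FIRST(Factor) = { ;, num }.
In ArgList : ArgList Factor: add FIRST(Factor) = { ;, num }.
In Term : ; ArgList: ArgList is at the end, add FOLLOW(Term) = { $, 'then', ;, num }.
Union: FOLLOW(ArgList) = { $, 'then', ;, num }.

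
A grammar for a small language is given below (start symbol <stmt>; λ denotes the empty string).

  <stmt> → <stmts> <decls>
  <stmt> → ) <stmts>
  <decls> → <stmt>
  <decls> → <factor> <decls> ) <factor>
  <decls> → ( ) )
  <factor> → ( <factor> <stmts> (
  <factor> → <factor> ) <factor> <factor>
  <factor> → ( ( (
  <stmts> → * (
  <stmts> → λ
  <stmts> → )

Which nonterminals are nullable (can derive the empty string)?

{ <stmts> }

Directly nullable (have an λ-production): <stmts>.
No other nonterminal has a production whose RHS symbols are all nullable.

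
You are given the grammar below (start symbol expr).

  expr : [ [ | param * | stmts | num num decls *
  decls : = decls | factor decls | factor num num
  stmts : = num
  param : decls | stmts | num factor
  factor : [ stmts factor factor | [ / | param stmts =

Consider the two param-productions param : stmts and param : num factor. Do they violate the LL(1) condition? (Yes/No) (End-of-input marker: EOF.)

FIRST(stmts) = { = } and FIRST(num factor) = { num }.
The FIRST sets are disjoint and neither alternative is nullable — no conflict.

No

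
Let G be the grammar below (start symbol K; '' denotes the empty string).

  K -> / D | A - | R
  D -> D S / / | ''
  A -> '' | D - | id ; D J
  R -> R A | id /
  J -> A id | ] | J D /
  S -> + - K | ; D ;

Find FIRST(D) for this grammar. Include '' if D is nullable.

From D -> D S / /: D nullable, take FIRST(D) ∪ FIRST(S) = { +, ; }.
D -> '' contributes ''.
Union: FIRST(D) = { +, ;, '' }.

{ +, ;, '' }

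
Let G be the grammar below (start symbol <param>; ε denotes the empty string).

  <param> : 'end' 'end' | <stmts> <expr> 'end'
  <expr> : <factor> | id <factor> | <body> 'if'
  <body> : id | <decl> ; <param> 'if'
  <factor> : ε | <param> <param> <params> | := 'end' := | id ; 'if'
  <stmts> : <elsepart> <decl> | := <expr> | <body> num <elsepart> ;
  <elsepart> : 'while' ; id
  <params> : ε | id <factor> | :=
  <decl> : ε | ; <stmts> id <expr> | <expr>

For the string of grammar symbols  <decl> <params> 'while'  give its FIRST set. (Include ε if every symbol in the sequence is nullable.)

{ 'end', 'while', :=, ;, id }

Add FIRST(<decl>)\{ε} = { 'end', 'while', :=, ;, id }; <decl> is nullable, continue.
Add FIRST(<params>)\{ε} = { :=, id }; <params> is nullable, continue.
'while' is a terminal; add {'while'} and stop.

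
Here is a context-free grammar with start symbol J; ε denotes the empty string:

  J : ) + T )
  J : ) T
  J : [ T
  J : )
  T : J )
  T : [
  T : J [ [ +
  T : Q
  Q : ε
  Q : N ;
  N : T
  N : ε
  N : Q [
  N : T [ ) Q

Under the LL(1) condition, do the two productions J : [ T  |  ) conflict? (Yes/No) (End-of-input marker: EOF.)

No

FIRST([ T) = { [ } and FIRST()) = { ) }.
The FIRST sets are disjoint and neither alternative is nullable — no conflict.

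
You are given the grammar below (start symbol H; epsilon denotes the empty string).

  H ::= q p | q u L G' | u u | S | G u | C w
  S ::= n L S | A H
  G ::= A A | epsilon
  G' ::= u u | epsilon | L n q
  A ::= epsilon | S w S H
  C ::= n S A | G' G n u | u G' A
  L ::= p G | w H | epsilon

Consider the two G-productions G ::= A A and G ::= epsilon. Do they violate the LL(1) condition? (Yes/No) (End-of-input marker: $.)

FIRST(A A) = { n, p, q, u, w, epsilon } and FIRST(epsilon) = { epsilon }.
Both alternatives are nullable, violating the LL(1) condition.

Yes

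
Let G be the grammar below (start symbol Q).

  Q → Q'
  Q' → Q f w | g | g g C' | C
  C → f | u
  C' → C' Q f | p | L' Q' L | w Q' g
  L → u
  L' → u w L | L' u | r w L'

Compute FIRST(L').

L' → u w L contributes {u}.
From L' → L' u: add FIRST(L') = { r, u }.
L' → r w L' contributes {r}.
Union: FIRST(L') = { r, u }.

{ r, u }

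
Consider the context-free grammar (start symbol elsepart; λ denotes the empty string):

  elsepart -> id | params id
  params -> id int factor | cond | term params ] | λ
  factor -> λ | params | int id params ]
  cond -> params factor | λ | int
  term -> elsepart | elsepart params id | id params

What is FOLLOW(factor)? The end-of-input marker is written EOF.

{ ], id, int }

In params -> id int factor: factor is at the end, add FOLLOW(params) = { ], id, int }.
In cond -> params factor: factor is at the end, add FOLLOW(cond) = { ], id, int }.
Union: FOLLOW(factor) = { ], id, int }.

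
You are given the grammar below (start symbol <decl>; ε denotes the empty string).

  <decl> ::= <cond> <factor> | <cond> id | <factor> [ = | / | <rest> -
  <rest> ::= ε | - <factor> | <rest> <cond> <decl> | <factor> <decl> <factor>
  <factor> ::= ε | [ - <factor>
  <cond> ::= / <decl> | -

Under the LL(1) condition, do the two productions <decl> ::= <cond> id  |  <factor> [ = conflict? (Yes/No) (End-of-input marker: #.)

FIRST(<cond> id) = { -, / } and FIRST(<factor> [ =) = { [ }.
The FIRST sets are disjoint and neither alternative is nullable — no conflict.

No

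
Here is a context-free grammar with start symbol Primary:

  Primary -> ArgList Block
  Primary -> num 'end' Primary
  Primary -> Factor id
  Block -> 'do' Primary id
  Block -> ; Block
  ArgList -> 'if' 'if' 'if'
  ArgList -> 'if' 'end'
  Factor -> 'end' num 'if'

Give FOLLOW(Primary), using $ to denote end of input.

Primary is the start symbol, so $ ∈ FOLLOW(Primary).
In Primary -> num 'end' Primary: Primary is at the end, add FOLLOW(Primary) = { $, id }.
In Block -> 'do' Primary id: add FIRST(id) = { id }.
Union: FOLLOW(Primary) = { $, id }.

{ $, id }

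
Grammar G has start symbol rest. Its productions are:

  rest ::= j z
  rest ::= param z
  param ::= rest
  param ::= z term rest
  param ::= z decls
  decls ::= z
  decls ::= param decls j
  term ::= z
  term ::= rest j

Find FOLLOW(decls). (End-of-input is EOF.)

{ j, z }

In param ::= z decls: decls is at the end, add FOLLOW(param) = { j, z }.
In decls ::= param decls j: add FIRST(j) = { j }.
Union: FOLLOW(decls) = { j, z }.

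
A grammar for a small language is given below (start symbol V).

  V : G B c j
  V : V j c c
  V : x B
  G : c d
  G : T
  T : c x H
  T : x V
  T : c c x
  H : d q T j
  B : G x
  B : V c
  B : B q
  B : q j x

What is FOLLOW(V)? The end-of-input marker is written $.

{ $, c, j, q, x }

V is the start symbol, so $ ∈ FOLLOW(V).
In V : V j c c: add FIRST(j c c) = { j }.
In T : x V: V is at the end, add FOLLOW(T) = { c, j, q, x }.
In B : V c: add FIRST(c) = { c }.
Union: FOLLOW(V) = { $, c, j, q, x }.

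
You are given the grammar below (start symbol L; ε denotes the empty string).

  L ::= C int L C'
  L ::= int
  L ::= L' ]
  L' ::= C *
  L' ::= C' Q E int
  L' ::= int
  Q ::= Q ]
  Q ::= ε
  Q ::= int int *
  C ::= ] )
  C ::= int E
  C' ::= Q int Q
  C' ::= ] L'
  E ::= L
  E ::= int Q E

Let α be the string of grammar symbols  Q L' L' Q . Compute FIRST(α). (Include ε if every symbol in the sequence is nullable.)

Add FIRST(Q)\{ε} = { ], int }; Q is nullable, continue.
Add FIRST(L') = { ], int }; L' is not nullable, stop.

{ ], int }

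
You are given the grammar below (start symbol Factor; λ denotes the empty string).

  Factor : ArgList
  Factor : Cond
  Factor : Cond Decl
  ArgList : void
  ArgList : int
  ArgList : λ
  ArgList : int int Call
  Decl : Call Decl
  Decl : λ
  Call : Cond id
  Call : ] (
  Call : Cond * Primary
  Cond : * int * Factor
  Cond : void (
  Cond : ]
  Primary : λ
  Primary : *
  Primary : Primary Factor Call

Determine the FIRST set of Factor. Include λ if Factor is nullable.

From Factor : ArgList: add FIRST(ArgList) = { int, void, λ } (including λ since ArgList is nullable).
From Factor : Cond: add FIRST(Cond) = { *, ], void }.
From Factor : Cond Decl: add FIRST(Cond) = { *, ], void }.
Union: FIRST(Factor) = { *, ], int, void, λ }.

{ *, ], int, void, λ }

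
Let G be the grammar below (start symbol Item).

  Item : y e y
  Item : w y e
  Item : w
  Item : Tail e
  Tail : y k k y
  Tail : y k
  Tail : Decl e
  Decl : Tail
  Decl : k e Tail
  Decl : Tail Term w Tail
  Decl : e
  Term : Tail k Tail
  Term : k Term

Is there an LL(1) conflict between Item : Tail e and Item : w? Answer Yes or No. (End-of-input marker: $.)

No

FIRST(Tail e) = { e, k, y } and FIRST(w) = { w }.
The FIRST sets are disjoint and neither alternative is nullable — no conflict.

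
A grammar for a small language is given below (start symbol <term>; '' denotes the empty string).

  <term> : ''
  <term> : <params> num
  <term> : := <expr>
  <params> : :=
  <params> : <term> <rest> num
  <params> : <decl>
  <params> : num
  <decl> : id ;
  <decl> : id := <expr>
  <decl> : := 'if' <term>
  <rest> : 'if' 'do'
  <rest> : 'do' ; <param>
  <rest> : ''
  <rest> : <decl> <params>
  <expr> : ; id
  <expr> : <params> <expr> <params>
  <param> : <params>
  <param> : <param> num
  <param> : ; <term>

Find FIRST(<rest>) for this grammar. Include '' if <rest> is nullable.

<rest> : 'if' 'do' contributes {'if'}.
<rest> : 'do' ; <param> contributes {'do'}.
<rest> : '' contributes ''.
From <rest> : <decl> <params>: add FIRST(<decl>) = { :=, id }.
Union: FIRST(<rest>) = { 'do', 'if', :=, id, '' }.

{ 'do', 'if', :=, id, '' }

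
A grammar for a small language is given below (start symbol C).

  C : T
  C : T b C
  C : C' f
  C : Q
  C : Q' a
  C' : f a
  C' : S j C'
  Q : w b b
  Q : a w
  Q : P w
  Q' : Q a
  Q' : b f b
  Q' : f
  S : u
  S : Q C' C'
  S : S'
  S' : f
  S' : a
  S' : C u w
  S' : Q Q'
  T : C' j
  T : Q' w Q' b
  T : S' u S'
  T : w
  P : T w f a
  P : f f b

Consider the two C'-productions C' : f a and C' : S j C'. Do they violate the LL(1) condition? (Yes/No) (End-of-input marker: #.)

Yes

FIRST(f a) = { f } and FIRST(S j C') = { a, b, f, u, w }.
Both contain f, so the two alternatives are not disjoint — LL(1) conflict.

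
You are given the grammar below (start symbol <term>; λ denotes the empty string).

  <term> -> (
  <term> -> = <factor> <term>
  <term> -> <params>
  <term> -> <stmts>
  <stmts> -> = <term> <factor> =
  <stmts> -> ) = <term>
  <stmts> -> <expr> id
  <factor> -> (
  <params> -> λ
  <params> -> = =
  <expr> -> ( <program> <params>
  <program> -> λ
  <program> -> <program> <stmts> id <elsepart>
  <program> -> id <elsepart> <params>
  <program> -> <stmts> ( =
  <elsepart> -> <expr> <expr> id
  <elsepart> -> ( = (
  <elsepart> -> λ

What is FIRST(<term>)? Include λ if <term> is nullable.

<term> -> ( contributes {(}.
<term> -> = <factor> <term> contributes {=}.
From <term> -> <params>: add FIRST(<params>) = { =, λ } (including λ since <params> is nullable).
From <term> -> <stmts>: add FIRST(<stmts>) = { (, ), = }.
Union: FIRST(<term>) = { (, ), =, λ }.

{ (, ), =, λ }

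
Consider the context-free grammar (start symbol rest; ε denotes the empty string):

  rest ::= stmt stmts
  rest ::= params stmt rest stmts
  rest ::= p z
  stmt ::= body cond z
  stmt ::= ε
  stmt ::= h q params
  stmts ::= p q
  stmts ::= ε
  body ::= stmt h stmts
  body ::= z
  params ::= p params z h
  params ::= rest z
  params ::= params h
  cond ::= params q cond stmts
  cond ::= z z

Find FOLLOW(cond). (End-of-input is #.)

{ p, z }

In stmt ::= body cond z: add FIRST(z) = { z }.
In cond ::= params q cond stmts: add FIRST(stmts)\{ε} = { p }.
  Since stmts is nullable, also add FOLLOW(cond) = { p, z }.
Union: FOLLOW(cond) = { p, z }.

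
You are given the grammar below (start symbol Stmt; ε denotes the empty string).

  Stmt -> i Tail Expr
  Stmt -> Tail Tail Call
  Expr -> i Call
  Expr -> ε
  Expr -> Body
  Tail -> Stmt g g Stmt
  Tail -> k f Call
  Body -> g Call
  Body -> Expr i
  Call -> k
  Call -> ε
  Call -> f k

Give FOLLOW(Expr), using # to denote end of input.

{ #, f, g, i, k }

In Stmt -> i Tail Expr: Expr is at the end, add FOLLOW(Stmt) = { #, f, g, i, k }.
In Body -> Expr i: add FIRST(i) = { i }.
Union: FOLLOW(Expr) = { #, f, g, i, k }.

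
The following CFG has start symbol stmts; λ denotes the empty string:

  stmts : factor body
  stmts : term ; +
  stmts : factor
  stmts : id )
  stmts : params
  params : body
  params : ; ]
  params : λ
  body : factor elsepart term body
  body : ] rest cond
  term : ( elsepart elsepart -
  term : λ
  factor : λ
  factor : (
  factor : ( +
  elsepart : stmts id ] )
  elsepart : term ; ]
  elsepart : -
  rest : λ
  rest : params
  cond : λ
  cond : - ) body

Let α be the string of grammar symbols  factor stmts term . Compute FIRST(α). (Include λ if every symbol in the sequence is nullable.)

{ (, -, ;, ], id, λ }

Add FIRST(factor)\{λ} = { ( }; factor is nullable, continue.
Add FIRST(stmts)\{λ} = { (, -, ;, ], id }; stmts is nullable, continue.
Add FIRST(term)\{λ} = { ( }; term is nullable, continue.
Every symbol is nullable, so include λ.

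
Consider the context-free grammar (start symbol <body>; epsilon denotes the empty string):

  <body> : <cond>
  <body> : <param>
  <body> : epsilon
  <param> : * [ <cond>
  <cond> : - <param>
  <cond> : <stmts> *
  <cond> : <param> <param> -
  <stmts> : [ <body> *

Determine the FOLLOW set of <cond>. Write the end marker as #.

{ #, *, - }

In <body> : <cond>: <cond> is at the end, add FOLLOW(<body>) = { #, * }.
In <param> : * [ <cond>: <cond> is at the end, add FOLLOW(<param>) = { #, *, - }.
Union: FOLLOW(<cond>) = { #, *, - }.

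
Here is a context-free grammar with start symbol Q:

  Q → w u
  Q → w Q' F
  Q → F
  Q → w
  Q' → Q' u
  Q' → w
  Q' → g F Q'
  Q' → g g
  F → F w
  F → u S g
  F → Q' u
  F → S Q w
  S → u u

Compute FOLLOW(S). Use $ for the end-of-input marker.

In F → u S g: add FIRST(g) = { g }.
In F → S Q w: add FIRST(Q w) = { g, u, w }.
Union: FOLLOW(S) = { g, u, w }.

{ g, u, w }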